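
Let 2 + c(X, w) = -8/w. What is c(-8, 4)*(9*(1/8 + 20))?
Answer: -1449/2 ≈ -724.50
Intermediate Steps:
c(X, w) = -2 - 8/w
c(-8, 4)*(9*(1/8 + 20)) = (-2 - 8/4)*(9*(1/8 + 20)) = (-2 - 8*¼)*(9*(⅛ + 20)) = (-2 - 2)*(9*(161/8)) = -4*1449/8 = -1449/2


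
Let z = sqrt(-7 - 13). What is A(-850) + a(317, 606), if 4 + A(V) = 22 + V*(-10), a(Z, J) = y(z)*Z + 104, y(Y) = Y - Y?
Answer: 8622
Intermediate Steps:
z = 2*I*sqrt(5) (z = sqrt(-20) = 2*I*sqrt(5) ≈ 4.4721*I)
y(Y) = 0
a(Z, J) = 104 (a(Z, J) = 0*Z + 104 = 0 + 104 = 104)
A(V) = 18 - 10*V (A(V) = -4 + (22 + V*(-10)) = -4 + (22 - 10*V) = 18 - 10*V)
A(-850) + a(317, 606) = (18 - 10*(-850)) + 104 = (18 + 8500) + 104 = 8518 + 104 = 8622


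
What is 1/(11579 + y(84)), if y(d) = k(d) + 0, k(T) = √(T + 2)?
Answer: 11579/134073155 - √86/134073155 ≈ 8.6294e-5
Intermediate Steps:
k(T) = √(2 + T)
y(d) = √(2 + d) (y(d) = √(2 + d) + 0 = √(2 + d))
1/(11579 + y(84)) = 1/(11579 + √(2 + 84)) = 1/(11579 + √86)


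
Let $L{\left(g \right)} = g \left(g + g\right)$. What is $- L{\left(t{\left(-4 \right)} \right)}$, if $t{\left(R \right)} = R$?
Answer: $-32$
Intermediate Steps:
$L{\left(g \right)} = 2 g^{2}$ ($L{\left(g \right)} = g 2 g = 2 g^{2}$)
$- L{\left(t{\left(-4 \right)} \right)} = - 2 \left(-4\right)^{2} = - 2 \cdot 16 = \left(-1\right) 32 = -32$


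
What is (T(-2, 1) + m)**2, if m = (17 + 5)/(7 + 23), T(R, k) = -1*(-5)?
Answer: 7396/225 ≈ 32.871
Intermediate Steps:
T(R, k) = 5
m = 11/15 (m = 22/30 = 22*(1/30) = 11/15 ≈ 0.73333)
(T(-2, 1) + m)**2 = (5 + 11/15)**2 = (86/15)**2 = 7396/225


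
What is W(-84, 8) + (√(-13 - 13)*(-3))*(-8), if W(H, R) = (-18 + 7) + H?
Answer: -95 + 24*I*√26 ≈ -95.0 + 122.38*I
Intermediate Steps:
W(H, R) = -11 + H
W(-84, 8) + (√(-13 - 13)*(-3))*(-8) = (-11 - 84) + (√(-13 - 13)*(-3))*(-8) = -95 + (√(-26)*(-3))*(-8) = -95 + ((I*√26)*(-3))*(-8) = -95 - 3*I*√26*(-8) = -95 + 24*I*√26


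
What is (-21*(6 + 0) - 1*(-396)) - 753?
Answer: -483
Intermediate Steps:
(-21*(6 + 0) - 1*(-396)) - 753 = (-21*6 + 396) - 753 = (-126 + 396) - 753 = 270 - 753 = -483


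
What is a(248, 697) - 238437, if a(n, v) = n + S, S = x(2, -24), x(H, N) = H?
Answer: -238187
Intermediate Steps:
S = 2
a(n, v) = 2 + n (a(n, v) = n + 2 = 2 + n)
a(248, 697) - 238437 = (2 + 248) - 238437 = 250 - 238437 = -238187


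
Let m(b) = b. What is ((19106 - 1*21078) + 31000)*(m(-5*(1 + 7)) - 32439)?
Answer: -942800412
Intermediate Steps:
((19106 - 1*21078) + 31000)*(m(-5*(1 + 7)) - 32439) = ((19106 - 1*21078) + 31000)*(-5*(1 + 7) - 32439) = ((19106 - 21078) + 31000)*(-5*8 - 32439) = (-1972 + 31000)*(-40 - 32439) = 29028*(-32479) = -942800412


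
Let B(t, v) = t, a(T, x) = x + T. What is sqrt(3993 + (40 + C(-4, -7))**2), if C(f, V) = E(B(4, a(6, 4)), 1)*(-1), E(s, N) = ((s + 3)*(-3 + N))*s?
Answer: sqrt(13209) ≈ 114.93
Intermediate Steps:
a(T, x) = T + x
E(s, N) = s*(-3 + N)*(3 + s) (E(s, N) = ((3 + s)*(-3 + N))*s = ((-3 + N)*(3 + s))*s = s*(-3 + N)*(3 + s))
C(f, V) = 56 (C(f, V) = (4*(-9 - 3*4 + 3*1 + 1*4))*(-1) = (4*(-9 - 12 + 3 + 4))*(-1) = (4*(-14))*(-1) = -56*(-1) = 56)
sqrt(3993 + (40 + C(-4, -7))**2) = sqrt(3993 + (40 + 56)**2) = sqrt(3993 + 96**2) = sqrt(3993 + 9216) = sqrt(13209)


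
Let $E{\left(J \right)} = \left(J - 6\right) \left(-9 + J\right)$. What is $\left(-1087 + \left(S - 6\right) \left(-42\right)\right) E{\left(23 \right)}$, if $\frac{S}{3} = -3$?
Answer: $-108766$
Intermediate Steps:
$S = -9$ ($S = 3 \left(-3\right) = -9$)
$E{\left(J \right)} = \left(-9 + J\right) \left(-6 + J\right)$ ($E{\left(J \right)} = \left(-6 + J\right) \left(-9 + J\right) = \left(-9 + J\right) \left(-6 + J\right)$)
$\left(-1087 + \left(S - 6\right) \left(-42\right)\right) E{\left(23 \right)} = \left(-1087 + \left(-9 - 6\right) \left(-42\right)\right) \left(54 + 23^{2} - 345\right) = \left(-1087 - -630\right) \left(54 + 529 - 345\right) = \left(-1087 + 630\right) 238 = \left(-457\right) 238 = -108766$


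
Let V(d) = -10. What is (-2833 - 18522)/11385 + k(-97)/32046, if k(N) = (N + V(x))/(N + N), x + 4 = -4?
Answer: -8850746255/4718645316 ≈ -1.8757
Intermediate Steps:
x = -8 (x = -4 - 4 = -8)
k(N) = (-10 + N)/(2*N) (k(N) = (N - 10)/(N + N) = (-10 + N)/((2*N)) = (-10 + N)*(1/(2*N)) = (-10 + N)/(2*N))
(-2833 - 18522)/11385 + k(-97)/32046 = (-2833 - 18522)/11385 + ((1/2)*(-10 - 97)/(-97))/32046 = -21355*1/11385 + ((1/2)*(-1/97)*(-107))*(1/32046) = -4271/2277 + (107/194)*(1/32046) = -4271/2277 + 107/6216924 = -8850746255/4718645316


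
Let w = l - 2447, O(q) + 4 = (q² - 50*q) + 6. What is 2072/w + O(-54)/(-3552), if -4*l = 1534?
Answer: -209563/90576 ≈ -2.3137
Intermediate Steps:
l = -767/2 (l = -¼*1534 = -767/2 ≈ -383.50)
O(q) = 2 + q² - 50*q (O(q) = -4 + ((q² - 50*q) + 6) = -4 + (6 + q² - 50*q) = 2 + q² - 50*q)
w = -5661/2 (w = -767/2 - 2447 = -5661/2 ≈ -2830.5)
2072/w + O(-54)/(-3552) = 2072/(-5661/2) + (2 + (-54)² - 50*(-54))/(-3552) = 2072*(-2/5661) + (2 + 2916 + 2700)*(-1/3552) = -112/153 + 5618*(-1/3552) = -112/153 - 2809/1776 = -209563/90576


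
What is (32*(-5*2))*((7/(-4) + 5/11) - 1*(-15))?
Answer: -48240/11 ≈ -4385.5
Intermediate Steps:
(32*(-5*2))*((7/(-4) + 5/11) - 1*(-15)) = (32*(-10))*((7*(-¼) + 5*(1/11)) + 15) = -320*((-7/4 + 5/11) + 15) = -320*(-57/44 + 15) = -320*603/44 = -48240/11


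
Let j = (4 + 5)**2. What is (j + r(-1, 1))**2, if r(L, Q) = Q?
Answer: 6724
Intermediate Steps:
j = 81 (j = 9**2 = 81)
(j + r(-1, 1))**2 = (81 + 1)**2 = 82**2 = 6724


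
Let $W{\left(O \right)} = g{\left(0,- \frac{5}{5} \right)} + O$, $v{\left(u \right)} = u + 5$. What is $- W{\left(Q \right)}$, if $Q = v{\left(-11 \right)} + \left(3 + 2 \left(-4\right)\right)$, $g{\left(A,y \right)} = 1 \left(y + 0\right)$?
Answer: $12$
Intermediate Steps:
$v{\left(u \right)} = 5 + u$
$g{\left(A,y \right)} = y$ ($g{\left(A,y \right)} = 1 y = y$)
$Q = -11$ ($Q = \left(5 - 11\right) + \left(3 + 2 \left(-4\right)\right) = -6 + \left(3 - 8\right) = -6 - 5 = -11$)
$W{\left(O \right)} = -1 + O$ ($W{\left(O \right)} = - \frac{5}{5} + O = \left(-5\right) \frac{1}{5} + O = -1 + O$)
$- W{\left(Q \right)} = - (-1 - 11) = \left(-1\right) \left(-12\right) = 12$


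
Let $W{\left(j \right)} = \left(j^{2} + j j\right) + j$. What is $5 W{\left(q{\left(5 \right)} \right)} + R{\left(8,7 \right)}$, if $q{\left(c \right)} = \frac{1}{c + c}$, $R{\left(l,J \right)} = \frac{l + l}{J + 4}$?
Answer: $\frac{113}{55} \approx 2.0545$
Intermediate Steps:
$R{\left(l,J \right)} = \frac{2 l}{4 + J}$
$q{\left(c \right)} = \frac{1}{2 c}$
$W{\left(j \right)} = j + 2 j^{2}$ ($W{\left(j \right)} = \left(j^{2} + j^{2}\right) + j = 2 j^{2} + j = j + 2 j^{2}$)
$5 W{\left(q{\left(5 \right)} \right)} + R{\left(8,7 \right)} = 5 \frac{1}{2 \cdot 5} \left(1 + 2 \frac{1}{2 \cdot 5}\right) + 2 \cdot 8 \frac{1}{4 + 7} = 5 \cdot \frac{1}{2} \cdot \frac{1}{5} \left(1 + 2 \cdot \frac{1}{2} \cdot \frac{1}{5}\right) + 2 \cdot 8 \cdot \frac{1}{11} = 5 \frac{1 + 2 \cdot \frac{1}{10}}{10} + 2 \cdot 8 \cdot \frac{1}{11} = 5 \frac{1 + \frac{1}{5}}{10} + \frac{16}{11} = 5 \cdot \frac{1}{10} \cdot \frac{6}{5} + \frac{16}{11} = 5 \cdot \frac{3}{25} + \frac{16}{11} = \frac{3}{5} + \frac{16}{11} = \frac{113}{55}$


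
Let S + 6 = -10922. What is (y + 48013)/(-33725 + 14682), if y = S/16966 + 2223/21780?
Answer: -985641027601/390931080980 ≈ -2.5213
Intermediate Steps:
S = -10928 (S = -6 - 10922 = -10928)
y = -11127579/20528860 (y = -10928/16966 + 2223/21780 = -10928*1/16966 + 2223*(1/21780) = -5464/8483 + 247/2420 = -11127579/20528860 ≈ -0.54205)
(y + 48013)/(-33725 + 14682) = (-11127579/20528860 + 48013)/(-33725 + 14682) = (985641027601/20528860)/(-19043) = (985641027601/20528860)*(-1/19043) = -985641027601/390931080980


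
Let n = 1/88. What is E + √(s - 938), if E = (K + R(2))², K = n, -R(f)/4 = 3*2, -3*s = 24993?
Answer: 4456321/7744 + I*√9269 ≈ 575.46 + 96.276*I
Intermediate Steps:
s = -8331 (s = -⅓*24993 = -8331)
R(f) = -24 (R(f) = -12*2 = -4*6 = -24)
n = 1/88 ≈ 0.011364
K = 1/88 ≈ 0.011364
E = 4456321/7744 (E = (1/88 - 24)² = (-2111/88)² = 4456321/7744 ≈ 575.46)
E + √(s - 938) = 4456321/7744 + √(-8331 - 938) = 4456321/7744 + √(-9269) = 4456321/7744 + I*√9269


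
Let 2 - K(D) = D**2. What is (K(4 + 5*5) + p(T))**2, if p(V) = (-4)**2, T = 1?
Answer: 677329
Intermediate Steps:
p(V) = 16
K(D) = 2 - D**2
(K(4 + 5*5) + p(T))**2 = ((2 - (4 + 5*5)**2) + 16)**2 = ((2 - (4 + 25)**2) + 16)**2 = ((2 - 1*29**2) + 16)**2 = ((2 - 1*841) + 16)**2 = ((2 - 841) + 16)**2 = (-839 + 16)**2 = (-823)**2 = 677329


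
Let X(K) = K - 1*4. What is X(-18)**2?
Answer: 484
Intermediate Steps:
X(K) = -4 + K (X(K) = K - 4 = -4 + K)
X(-18)**2 = (-4 - 18)**2 = (-22)**2 = 484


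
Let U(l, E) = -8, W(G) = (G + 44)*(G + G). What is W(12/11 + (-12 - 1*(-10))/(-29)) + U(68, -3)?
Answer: 9846352/101761 ≈ 96.760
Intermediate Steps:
W(G) = 2*G*(44 + G) (W(G) = (44 + G)*(2*G) = 2*G*(44 + G))
W(12/11 + (-12 - 1*(-10))/(-29)) + U(68, -3) = 2*(12/11 + (-12 - 1*(-10))/(-29))*(44 + (12/11 + (-12 - 1*(-10))/(-29))) - 8 = 2*(12*(1/11) + (-12 + 10)*(-1/29))*(44 + (12*(1/11) + (-12 + 10)*(-1/29))) - 8 = 2*(12/11 - 2*(-1/29))*(44 + (12/11 - 2*(-1/29))) - 8 = 2*(12/11 + 2/29)*(44 + (12/11 + 2/29)) - 8 = 2*(370/319)*(44 + 370/319) - 8 = 2*(370/319)*(14406/319) - 8 = 10660440/101761 - 8 = 9846352/101761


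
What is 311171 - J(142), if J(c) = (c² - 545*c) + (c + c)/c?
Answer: 368395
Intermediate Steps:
J(c) = 2 + c² - 545*c (J(c) = (c² - 545*c) + (2*c)/c = (c² - 545*c) + 2 = 2 + c² - 545*c)
311171 - J(142) = 311171 - (2 + 142² - 545*142) = 311171 - (2 + 20164 - 77390) = 311171 - 1*(-57224) = 311171 + 57224 = 368395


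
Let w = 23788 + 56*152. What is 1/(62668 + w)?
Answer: 1/94968 ≈ 1.0530e-5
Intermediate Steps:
w = 32300 (w = 23788 + 8512 = 32300)
1/(62668 + w) = 1/(62668 + 32300) = 1/94968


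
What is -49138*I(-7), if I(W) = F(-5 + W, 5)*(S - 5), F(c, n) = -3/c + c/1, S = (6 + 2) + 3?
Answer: 3464229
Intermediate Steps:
S = 11 (S = 8 + 3 = 11)
F(c, n) = c - 3/c (F(c, n) = -3/c + c*1 = -3/c + c = c - 3/c)
I(W) = -30 - 18/(-5 + W) + 6*W (I(W) = ((-5 + W) - 3/(-5 + W))*(11 - 5) = (-5 + W - 3/(-5 + W))*6 = -30 - 18/(-5 + W) + 6*W)
-49138*I(-7) = -294828*(-3 + (5 - 1*(-7))²)/(-5 - 7) = -294828*(-3 + (5 + 7)²)/(-12) = -294828*(-1)*(-3 + 12²)/12 = -294828*(-1)*(-3 + 144)/12 = -294828*(-1)*141/12 = -49138*(-141/2) = 3464229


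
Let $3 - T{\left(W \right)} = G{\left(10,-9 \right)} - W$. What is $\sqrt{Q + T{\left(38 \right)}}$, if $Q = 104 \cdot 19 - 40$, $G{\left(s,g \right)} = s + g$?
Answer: $2 \sqrt{494} \approx 44.452$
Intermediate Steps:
$G{\left(s,g \right)} = g + s$
$T{\left(W \right)} = 2 + W$ ($T{\left(W \right)} = 3 - \left(\left(-9 + 10\right) - W\right) = 3 - \left(1 - W\right) = 3 + \left(-1 + W\right) = 2 + W$)
$Q = 1936$ ($Q = 1976 - 40 = 1936$)
$\sqrt{Q + T{\left(38 \right)}} = \sqrt{1936 + \left(2 + 38\right)} = \sqrt{1936 + 40} = \sqrt{1976} = 2 \sqrt{494}$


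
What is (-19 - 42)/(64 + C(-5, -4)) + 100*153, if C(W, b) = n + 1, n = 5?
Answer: 1070939/70 ≈ 15299.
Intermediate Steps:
C(W, b) = 6 (C(W, b) = 5 + 1 = 6)
(-19 - 42)/(64 + C(-5, -4)) + 100*153 = (-19 - 42)/(64 + 6) + 100*153 = -61/70 + 15300 = 1070939/70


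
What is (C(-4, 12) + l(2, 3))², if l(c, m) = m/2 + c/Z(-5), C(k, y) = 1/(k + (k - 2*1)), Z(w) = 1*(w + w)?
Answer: 36/25 ≈ 1.4400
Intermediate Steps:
Z(w) = 2*w (Z(w) = 1*(2*w) = 2*w)
C(k, y) = 1/(-2 + 2*k) (C(k, y) = 1/(k + (k - 2)) = 1/(k + (-2 + k)) = 1/(-2 + 2*k))
l(c, m) = m/2 - c/10 (l(c, m) = m/2 + c/((2*(-5))) = m*(½) + c/(-10) = m/2 + c*(-⅒) = m/2 - c/10)
(C(-4, 12) + l(2, 3))² = (1/(2*(-1 - 4)) + ((½)*3 - ⅒*2))² = ((½)/(-5) + (3/2 - ⅕))² = ((½)*(-⅕) + 13/10)² = (-⅒ + 13/10)² = (6/5)² = 36/25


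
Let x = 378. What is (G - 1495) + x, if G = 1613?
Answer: 496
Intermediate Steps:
(G - 1495) + x = (1613 - 1495) + 378 = 118 + 378 = 496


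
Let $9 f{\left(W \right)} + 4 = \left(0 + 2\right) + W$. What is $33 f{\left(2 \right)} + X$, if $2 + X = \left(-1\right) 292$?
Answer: $-294$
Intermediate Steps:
$f{\left(W \right)} = - \frac{2}{9} + \frac{W}{9}$ ($f{\left(W \right)} = - \frac{4}{9} + \frac{\left(0 + 2\right) + W}{9} = - \frac{4}{9} + \frac{2 + W}{9} = - \frac{4}{9} + \left(\frac{2}{9} + \frac{W}{9}\right) = - \frac{2}{9} + \frac{W}{9}$)
$X = -294$ ($X = -2 - 292 = -294$)
$33 f{\left(2 \right)} + X = 33 \left(- \frac{2}{9} + \frac{1}{9} \cdot 2\right) - 294 = 33 \left(- \frac{2}{9} + \frac{2}{9}\right) - 294 = 33 \cdot 0 - 294 = 0 - 294 = -294$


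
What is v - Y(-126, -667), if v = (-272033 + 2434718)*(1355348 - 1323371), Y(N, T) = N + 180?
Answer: 69156178191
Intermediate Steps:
Y(N, T) = 180 + N
v = 69156178245 (v = 2162685*31977 = 69156178245)
v - Y(-126, -667) = 69156178245 - (180 - 126) = 69156178245 - 1*54 = 69156178245 - 54 = 69156178191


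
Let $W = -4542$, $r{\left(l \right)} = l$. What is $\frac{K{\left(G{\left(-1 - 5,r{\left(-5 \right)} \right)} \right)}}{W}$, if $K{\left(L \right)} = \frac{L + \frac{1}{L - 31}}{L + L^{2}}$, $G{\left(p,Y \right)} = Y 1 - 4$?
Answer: $\frac{361}{13080960} \approx 2.7597 \cdot 10^{-5}$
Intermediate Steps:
$G{\left(p,Y \right)} = -4 + Y$ ($G{\left(p,Y \right)} = Y - 4 = -4 + Y$)
$K{\left(L \right)} = \frac{L + \frac{1}{-31 + L}}{L + L^{2}}$
$\frac{K{\left(G{\left(-1 - 5,r{\left(-5 \right)} \right)} \right)}}{W} = \frac{\frac{1}{-4 - 5} \frac{1}{31 - \left(-4 - 5\right)^{2} + 30 \left(-4 - 5\right)} \left(-1 - \left(-4 - 5\right)^{2} + 31 \left(-4 - 5\right)\right)}{-4542} = \frac{-1 - \left(-9\right)^{2} + 31 \left(-9\right)}{\left(-9\right) \left(31 - \left(-9\right)^{2} + 30 \left(-9\right)\right)} \left(- \frac{1}{4542}\right) = - \frac{-1 - 81 - 279}{9 \left(31 - 81 - 270\right)} \left(- \frac{1}{4542}\right) = \left(- \frac{1}{9}\right) \frac{1}{-320} \left(-361\right) \left(- \frac{1}{4542}\right) = \left(- \frac{1}{9}\right) \left(- \frac{1}{320}\right) \left(-361\right) \left(- \frac{1}{4542}\right) = \left(- \frac{361}{2880}\right) \left(- \frac{1}{4542}\right) = \frac{361}{13080960}$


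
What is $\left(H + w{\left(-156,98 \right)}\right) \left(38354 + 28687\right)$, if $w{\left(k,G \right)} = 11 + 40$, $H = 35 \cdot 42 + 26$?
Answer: $103712427$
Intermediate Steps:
$H = 1496$ ($H = 1470 + 26 = 1496$)
$w{\left(k,G \right)} = 51$
$\left(H + w{\left(-156,98 \right)}\right) \left(38354 + 28687\right) = \left(1496 + 51\right) \left(38354 + 28687\right) = 1547 \cdot 67041 = 103712427$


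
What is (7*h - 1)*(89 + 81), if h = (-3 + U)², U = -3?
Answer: 42670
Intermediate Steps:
h = 36 (h = (-3 - 3)² = (-6)² = 36)
(7*h - 1)*(89 + 81) = (7*36 - 1)*(89 + 81) = (252 - 1)*170 = 251*170 = 42670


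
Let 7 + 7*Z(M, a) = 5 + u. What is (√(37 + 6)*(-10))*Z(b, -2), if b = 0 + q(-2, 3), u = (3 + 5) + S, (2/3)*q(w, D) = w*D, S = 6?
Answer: -120*√43/7 ≈ -112.41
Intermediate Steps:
q(w, D) = 3*D*w/2 (q(w, D) = 3*(w*D)/2 = 3*(D*w)/2 = 3*D*w/2)
u = 14 (u = (3 + 5) + 6 = 8 + 6 = 14)
b = -9 (b = 0 + (3/2)*3*(-2) = 0 - 9 = -9)
Z(M, a) = 12/7 (Z(M, a) = -1 + (5 + 14)/7 = -1 + (⅐)*19 = -1 + 19/7 = 12/7)
(√(37 + 6)*(-10))*Z(b, -2) = (√(37 + 6)*(-10))*(12/7) = (√43*(-10))*(12/7) = -10*√43*(12/7) = -120*√43/7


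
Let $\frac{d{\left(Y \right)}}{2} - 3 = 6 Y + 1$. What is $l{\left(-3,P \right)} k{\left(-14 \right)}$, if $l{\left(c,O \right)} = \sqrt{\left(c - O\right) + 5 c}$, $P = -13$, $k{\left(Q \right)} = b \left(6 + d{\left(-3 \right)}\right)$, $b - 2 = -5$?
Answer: $66 i \sqrt{5} \approx 147.58 i$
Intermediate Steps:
$b = -3$ ($b = 2 - 5 = -3$)
$d{\left(Y \right)} = 8 + 12 Y$ ($d{\left(Y \right)} = 6 + 2 \left(6 Y + 1\right) = 6 + 2 \left(1 + 6 Y\right) = 6 + \left(2 + 12 Y\right) = 8 + 12 Y$)
$k{\left(Q \right)} = 66$ ($k{\left(Q \right)} = - 3 \left(6 + \left(8 + 12 \left(-3\right)\right)\right) = - 3 \left(6 + \left(8 - 36\right)\right) = - 3 \left(6 - 28\right) = \left(-3\right) \left(-22\right) = 66$)
$l{\left(c,O \right)} = \sqrt{- O + 6 c}$
$l{\left(-3,P \right)} k{\left(-14 \right)} = \sqrt{\left(-1\right) \left(-13\right) + 6 \left(-3\right)} 66 = \sqrt{13 - 18} \cdot 66 = \sqrt{-5} \cdot 66 = i \sqrt{5} \cdot 66 = 66 i \sqrt{5}$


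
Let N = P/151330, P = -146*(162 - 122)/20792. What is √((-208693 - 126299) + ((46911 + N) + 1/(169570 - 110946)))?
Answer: I*√5982575237155245262342463619/144107563888 ≈ 536.73*I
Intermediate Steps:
P = -730/2599 (P = -146*40*(1/20792) = -5840*1/20792 = -730/2599 ≈ -0.28088)
N = -73/39330667 (N = -730/2599/151330 = -730/2599*1/151330 = -73/39330667 ≈ -1.8561e-6)
√((-208693 - 126299) + ((46911 + N) + 1/(169570 - 110946))) = √((-208693 - 126299) + ((46911 - 73/39330667) + 1/(169570 - 110946))) = √(-334992 + (1845040919564/39330667 + 1/58624)) = √(-334992 + 108163678907850603/2305721022208) = √(-664234417763651733/2305721022208) = I*√5982575237155245262342463619/144107563888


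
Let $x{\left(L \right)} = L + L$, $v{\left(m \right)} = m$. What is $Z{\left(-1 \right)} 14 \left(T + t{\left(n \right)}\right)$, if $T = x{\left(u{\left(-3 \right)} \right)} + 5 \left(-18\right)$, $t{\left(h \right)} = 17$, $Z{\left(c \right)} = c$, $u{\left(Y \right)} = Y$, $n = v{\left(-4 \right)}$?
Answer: $1106$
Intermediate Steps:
$n = -4$
$x{\left(L \right)} = 2 L$
$T = -96$ ($T = 2 \left(-3\right) + 5 \left(-18\right) = -6 - 90 = -96$)
$Z{\left(-1 \right)} 14 \left(T + t{\left(n \right)}\right) = \left(-1\right) 14 \left(-96 + 17\right) = \left(-14\right) \left(-79\right) = 1106$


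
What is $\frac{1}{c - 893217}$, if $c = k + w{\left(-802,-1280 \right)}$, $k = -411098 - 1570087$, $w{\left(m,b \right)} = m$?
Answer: $- \frac{1}{2875204} \approx -3.478 \cdot 10^{-7}$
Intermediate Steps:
$k = -1981185$ ($k = -411098 - 1570087 = -1981185$)
$c = -1981987$ ($c = -1981185 - 802 = -1981987$)
$\frac{1}{c - 893217} = \frac{1}{-1981987 - 893217} = \frac{1}{-2875204} = - \frac{1}{2875204}$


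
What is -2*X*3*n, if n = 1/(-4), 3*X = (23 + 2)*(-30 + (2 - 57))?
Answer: -2125/2 ≈ -1062.5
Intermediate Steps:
X = -2125/3 (X = ((23 + 2)*(-30 + (2 - 57)))/3 = (25*(-30 - 55))/3 = (25*(-85))/3 = (⅓)*(-2125) = -2125/3 ≈ -708.33)
n = -¼ ≈ -0.25000
-2*X*3*n = -2*(-2125/3*3)*(-1)/4 = -(-4250)*(-1)/4 = -2*2125/4 = -2125/2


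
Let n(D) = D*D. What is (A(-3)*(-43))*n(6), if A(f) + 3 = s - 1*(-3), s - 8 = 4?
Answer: -18576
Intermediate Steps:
s = 12 (s = 8 + 4 = 12)
n(D) = D²
A(f) = 12 (A(f) = -3 + (12 - 1*(-3)) = -3 + (12 + 3) = -3 + 15 = 12)
(A(-3)*(-43))*n(6) = (12*(-43))*6² = -516*36 = -18576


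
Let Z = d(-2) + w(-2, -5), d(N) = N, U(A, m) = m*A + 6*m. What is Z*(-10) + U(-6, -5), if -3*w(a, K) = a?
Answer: 40/3 ≈ 13.333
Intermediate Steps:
U(A, m) = 6*m + A*m (U(A, m) = A*m + 6*m = 6*m + A*m)
w(a, K) = -a/3
Z = -4/3 (Z = -2 - 1/3*(-2) = -2 + 2/3 = -4/3 ≈ -1.3333)
Z*(-10) + U(-6, -5) = -4/3*(-10) - 5*(6 - 6) = 40/3 - 5*0 = 40/3 + 0 = 40/3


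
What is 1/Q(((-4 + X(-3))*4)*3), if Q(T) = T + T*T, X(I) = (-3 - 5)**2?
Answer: 1/519120 ≈ 1.9263e-6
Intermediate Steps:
X(I) = 64 (X(I) = (-8)**2 = 64)
Q(T) = T + T**2
1/Q(((-4 + X(-3))*4)*3) = 1/((((-4 + 64)*4)*3)*(1 + ((-4 + 64)*4)*3)) = 1/(((60*4)*3)*(1 + (60*4)*3)) = 1/((240*3)*(1 + 240*3)) = 1/(720*(1 + 720)) = 1/(720*721) = 1/519120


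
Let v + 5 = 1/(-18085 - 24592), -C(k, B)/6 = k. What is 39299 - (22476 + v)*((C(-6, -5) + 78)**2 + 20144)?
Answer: -31779412695817/42677 ≈ -7.4465e+8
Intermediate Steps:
C(k, B) = -6*k
v = -213386/42677 (v = -5 + 1/(-18085 - 24592) = -5 + 1/(-42677) = -5 - 1/42677 = -213386/42677 ≈ -5.0000)
39299 - (22476 + v)*((C(-6, -5) + 78)**2 + 20144) = 39299 - (22476 - 213386/42677)*((-6*(-6) + 78)**2 + 20144) = 39299 - 958994866*((36 + 78)**2 + 20144)/42677 = 39299 - 958994866*(114**2 + 20144)/42677 = 39299 - 958994866*(12996 + 20144)/42677 = 39299 - 958994866*33140/42677 = 39299 - 1*31781089859240/42677 = 39299 - 31781089859240/42677 = -31779412695817/42677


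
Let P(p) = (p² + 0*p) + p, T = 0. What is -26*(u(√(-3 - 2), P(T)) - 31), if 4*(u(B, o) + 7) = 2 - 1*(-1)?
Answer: 1937/2 ≈ 968.50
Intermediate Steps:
P(p) = p + p² (P(p) = (p² + 0) + p = p² + p = p + p²)
u(B, o) = -25/4 (u(B, o) = -7 + (2 - 1*(-1))/4 = -7 + (2 + 1)/4 = -7 + (¼)*3 = -7 + ¾ = -25/4)
-26*(u(√(-3 - 2), P(T)) - 31) = -26*(-25/4 - 31) = -26*(-149/4) = 1937/2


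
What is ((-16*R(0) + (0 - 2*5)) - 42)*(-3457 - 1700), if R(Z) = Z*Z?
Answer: 268164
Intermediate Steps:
R(Z) = Z²
((-16*R(0) + (0 - 2*5)) - 42)*(-3457 - 1700) = ((-16*0² + (0 - 2*5)) - 42)*(-3457 - 1700) = ((-16*0 + (0 - 10)) - 42)*(-5157) = ((0 - 10) - 42)*(-5157) = (-10 - 42)*(-5157) = -52*(-5157) = 268164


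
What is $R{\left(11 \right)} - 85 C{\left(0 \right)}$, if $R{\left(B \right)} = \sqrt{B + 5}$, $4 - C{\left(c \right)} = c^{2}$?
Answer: $-336$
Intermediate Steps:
$C{\left(c \right)} = 4 - c^{2}$
$R{\left(B \right)} = \sqrt{5 + B}$
$R{\left(11 \right)} - 85 C{\left(0 \right)} = \sqrt{5 + 11} - 85 \left(4 - 0^{2}\right) = \sqrt{16} - 85 \left(4 - 0\right) = 4 - 85 \left(4 + 0\right) = 4 - 340 = -336$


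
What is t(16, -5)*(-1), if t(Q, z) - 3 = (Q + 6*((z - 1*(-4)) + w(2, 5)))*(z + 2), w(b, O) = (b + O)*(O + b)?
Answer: 909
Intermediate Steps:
w(b, O) = (O + b)² (w(b, O) = (O + b)*(O + b) = (O + b)²)
t(Q, z) = 3 + (2 + z)*(318 + Q + 6*z) (t(Q, z) = 3 + (Q + 6*((z - 1*(-4)) + (5 + 2)²))*(z + 2) = 3 + (Q + 6*((z + 4) + 7²))*(2 + z) = 3 + (Q + 6*((4 + z) + 49))*(2 + z) = 3 + (Q + 6*(53 + z))*(2 + z) = 3 + (Q + (318 + 6*z))*(2 + z) = 3 + (318 + Q + 6*z)*(2 + z) = 3 + (2 + z)*(318 + Q + 6*z))
t(16, -5)*(-1) = (639 + 2*16 + 6*(-5)² + 330*(-5) + 16*(-5))*(-1) = (639 + 32 + 6*25 - 1650 - 80)*(-1) = (639 + 32 + 150 - 1650 - 80)*(-1) = -909*(-1) = 909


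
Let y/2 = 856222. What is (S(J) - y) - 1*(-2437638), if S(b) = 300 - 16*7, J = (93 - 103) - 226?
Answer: 725382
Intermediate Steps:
y = 1712444 (y = 2*856222 = 1712444)
J = -236 (J = -10 - 226 = -236)
S(b) = 188 (S(b) = 300 - 112 = 188)
(S(J) - y) - 1*(-2437638) = (188 - 1*1712444) - 1*(-2437638) = (188 - 1712444) + 2437638 = -1712256 + 2437638 = 725382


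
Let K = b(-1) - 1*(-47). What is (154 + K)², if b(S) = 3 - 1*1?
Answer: 41209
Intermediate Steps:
b(S) = 2 (b(S) = 3 - 1 = 2)
K = 49 (K = 2 - 1*(-47) = 2 + 47 = 49)
(154 + K)² = (154 + 49)² = 203² = 41209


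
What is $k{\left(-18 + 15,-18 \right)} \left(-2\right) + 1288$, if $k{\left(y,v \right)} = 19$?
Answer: $1250$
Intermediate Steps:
$k{\left(-18 + 15,-18 \right)} \left(-2\right) + 1288 = 19 \left(-2\right) + 1288 = -38 + 1288 = 1250$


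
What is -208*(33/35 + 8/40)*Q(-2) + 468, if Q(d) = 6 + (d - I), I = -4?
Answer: -10036/7 ≈ -1433.7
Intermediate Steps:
Q(d) = 10 + d (Q(d) = 6 + (d - 1*(-4)) = 6 + (d + 4) = 6 + (4 + d) = 10 + d)
-208*(33/35 + 8/40)*Q(-2) + 468 = -208*(33/35 + 8/40)*(10 - 2) + 468 = -208*(33*(1/35) + 8*(1/40))*8 + 468 = -208*(33/35 + ⅕)*8 + 468 = -1664*8/7 + 468 = -208*64/7 + 468 = -13312/7 + 468 = -10036/7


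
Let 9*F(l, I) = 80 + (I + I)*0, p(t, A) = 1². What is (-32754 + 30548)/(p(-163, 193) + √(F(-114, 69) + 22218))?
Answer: 19854/200033 - 6618*√200042/200033 ≈ -14.698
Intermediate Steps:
p(t, A) = 1
F(l, I) = 80/9 (F(l, I) = (80 + (I + I)*0)/9 = (80 + (2*I)*0)/9 = (80 + 0)/9 = (⅑)*80 = 80/9)
(-32754 + 30548)/(p(-163, 193) + √(F(-114, 69) + 22218)) = (-32754 + 30548)/(1 + √(80/9 + 22218)) = -2206/(1 + √(200042/9)) = -2206/(1 + √200042/3)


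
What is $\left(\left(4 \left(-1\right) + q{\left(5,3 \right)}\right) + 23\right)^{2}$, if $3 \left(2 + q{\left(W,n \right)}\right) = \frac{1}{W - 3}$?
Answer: $\frac{10609}{36} \approx 294.69$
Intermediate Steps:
$q{\left(W,n \right)} = -2 + \frac{1}{3 \left(-3 + W\right)}$ ($q{\left(W,n \right)} = -2 + \frac{1}{3 \left(W - 3\right)} = -2 + \frac{1}{3 \left(-3 + W\right)}$)
$\left(\left(4 \left(-1\right) + q{\left(5,3 \right)}\right) + 23\right)^{2} = \left(\left(4 \left(-1\right) + \frac{19 - 30}{3 \left(-3 + 5\right)}\right) + 23\right)^{2} = \left(\left(-4 + \frac{19 - 30}{3 \cdot 2}\right) + 23\right)^{2} = \left(\left(-4 + \frac{1}{3} \cdot \frac{1}{2} \left(-11\right)\right) + 23\right)^{2} = \left(\left(-4 - \frac{11}{6}\right) + 23\right)^{2} = \left(- \frac{35}{6} + 23\right)^{2} = \left(\frac{103}{6}\right)^{2} = \frac{10609}{36}$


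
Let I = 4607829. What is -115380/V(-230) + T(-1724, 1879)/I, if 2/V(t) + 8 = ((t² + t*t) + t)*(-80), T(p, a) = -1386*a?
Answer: 249451030950565754/511981 ≈ 4.8723e+11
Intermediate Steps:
V(t) = 2/(-8 - 160*t² - 80*t) (V(t) = 2/(-8 + ((t² + t*t) + t)*(-80)) = 2/(-8 + ((t² + t²) + t)*(-80)) = 2/(-8 + (2*t² + t)*(-80)) = 2/(-8 + (t + 2*t²)*(-80)) = 2/(-8 + (-160*t² - 80*t)) = 2/(-8 - 160*t² - 80*t))
-115380/V(-230) + T(-1724, 1879)/I = -115380/((-1/(4 + 40*(-230) + 80*(-230)²))) - 1386*1879/4607829 = -115380/((-1/(4 - 9200 + 80*52900))) - 2604294*1/4607829 = -115380/((-1/(4 - 9200 + 4232000))) - 289366/511981 = -115380/((-1/4222804)) - 289366/511981 = -115380/((-1*1/4222804)) - 289366/511981 = -115380/(-1/4222804) - 289366/511981 = -115380*(-4222804) - 289366/511981 = 487227125520 - 289366/511981 = 249451030950565754/511981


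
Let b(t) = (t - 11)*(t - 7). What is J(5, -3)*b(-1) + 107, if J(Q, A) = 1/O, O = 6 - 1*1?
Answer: 631/5 ≈ 126.20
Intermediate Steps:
O = 5 (O = 6 - 1 = 5)
J(Q, A) = ⅕ (J(Q, A) = 1/5 = ⅕)
b(t) = (-11 + t)*(-7 + t)
J(5, -3)*b(-1) + 107 = (77 + (-1)² - 18*(-1))/5 + 107 = (77 + 1 + 18)/5 + 107 = (⅕)*96 + 107 = 96/5 + 107 = 631/5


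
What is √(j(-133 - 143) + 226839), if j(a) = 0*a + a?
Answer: √226563 ≈ 475.99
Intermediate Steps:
j(a) = a (j(a) = 0 + a = a)
√(j(-133 - 143) + 226839) = √((-133 - 143) + 226839) = √(-276 + 226839) = √226563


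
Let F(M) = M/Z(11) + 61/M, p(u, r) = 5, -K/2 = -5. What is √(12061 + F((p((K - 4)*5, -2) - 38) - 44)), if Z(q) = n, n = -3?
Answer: √644914347/231 ≈ 109.94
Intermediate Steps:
K = 10 (K = -2*(-5) = 10)
Z(q) = -3
F(M) = 61/M - M/3 (F(M) = M/(-3) + 61/M = M*(-⅓) + 61/M = -M/3 + 61/M = 61/M - M/3)
√(12061 + F((p((K - 4)*5, -2) - 38) - 44)) = √(12061 + (61/((5 - 38) - 44) - ((5 - 38) - 44)/3)) = √(12061 + (61/(-33 - 44) - (-33 - 44)/3)) = √(12061 + (61/(-77) - ⅓*(-77))) = √(12061 + (61*(-1/77) + 77/3)) = √(12061 + (-61/77 + 77/3)) = √(12061 + 5746/231) = √(2791837/231) = √644914347/231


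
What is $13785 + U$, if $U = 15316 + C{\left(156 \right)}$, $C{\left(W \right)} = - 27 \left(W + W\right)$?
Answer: $20677$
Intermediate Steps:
$C{\left(W \right)} = - 54 W$ ($C{\left(W \right)} = - 27 \cdot 2 W = - 54 W$)
$U = 6892$ ($U = 15316 - 8424 = 6892$)
$13785 + U = 13785 + 6892 = 20677$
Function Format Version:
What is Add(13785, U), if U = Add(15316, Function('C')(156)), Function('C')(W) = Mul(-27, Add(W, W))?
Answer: 20677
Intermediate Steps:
Function('C')(W) = Mul(-54, W) (Function('C')(W) = Mul(-27, Mul(2, W)) = Mul(-54, W))
U = 6892 (U = Add(15316, Mul(-54, 156)) = Add(15316, -8424) = 6892)
Add(13785, U) = Add(13785, 6892) = 20677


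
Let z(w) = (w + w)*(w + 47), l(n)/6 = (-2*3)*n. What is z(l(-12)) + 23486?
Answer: 437342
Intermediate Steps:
l(n) = -36*n (l(n) = 6*((-2*3)*n) = 6*(-6*n) = -36*n)
z(w) = 2*w*(47 + w) (z(w) = (2*w)*(47 + w) = 2*w*(47 + w))
z(l(-12)) + 23486 = 2*(-36*(-12))*(47 - 36*(-12)) + 23486 = 2*432*(47 + 432) + 23486 = 2*432*479 + 23486 = 413856 + 23486 = 437342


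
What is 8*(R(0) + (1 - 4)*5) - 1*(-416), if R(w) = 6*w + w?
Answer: 296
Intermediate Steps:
R(w) = 7*w
8*(R(0) + (1 - 4)*5) - 1*(-416) = 8*(7*0 + (1 - 4)*5) - 1*(-416) = 8*(0 - 3*5) + 416 = 8*(0 - 15) + 416 = 8*(-15) + 416 = -120 + 416 = 296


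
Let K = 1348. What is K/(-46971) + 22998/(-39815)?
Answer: -1133909678/1870150365 ≈ -0.60632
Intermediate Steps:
K/(-46971) + 22998/(-39815) = 1348/(-46971) + 22998/(-39815) = 1348*(-1/46971) + 22998*(-1/39815) = -1348/46971 - 22998/39815 = -1133909678/1870150365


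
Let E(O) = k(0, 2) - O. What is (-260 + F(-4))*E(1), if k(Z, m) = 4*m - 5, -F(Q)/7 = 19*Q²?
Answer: -4776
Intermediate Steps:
F(Q) = -133*Q²
k(Z, m) = -5 + 4*m
E(O) = 3 - O (E(O) = (-5 + 4*2) - O = (-5 + 8) - O = 3 - O)
(-260 + F(-4))*E(1) = (-260 - 133*(-4)²)*(3 - 1*1) = (-260 - 133*16)*(3 - 1) = (-260 - 2128)*2 = -2388*2 = -4776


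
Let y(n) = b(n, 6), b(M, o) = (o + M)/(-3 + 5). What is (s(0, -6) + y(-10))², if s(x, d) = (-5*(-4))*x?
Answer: 4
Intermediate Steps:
s(x, d) = 20*x
b(M, o) = M/2 + o/2 (b(M, o) = (M + o)/2 = (M + o)*(½) = M/2 + o/2)
y(n) = 3 + n/2 (y(n) = n/2 + (½)*6 = n/2 + 3 = 3 + n/2)
(s(0, -6) + y(-10))² = (20*0 + (3 + (½)*(-10)))² = (0 + (3 - 5))² = (0 - 2)² = (-2)² = 4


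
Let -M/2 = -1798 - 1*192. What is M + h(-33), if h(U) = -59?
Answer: 3921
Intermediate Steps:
M = 3980 (M = -2*(-1798 - 1*192) = -2*(-1798 - 192) = -2*(-1990) = 3980)
M + h(-33) = 3980 - 59 = 3921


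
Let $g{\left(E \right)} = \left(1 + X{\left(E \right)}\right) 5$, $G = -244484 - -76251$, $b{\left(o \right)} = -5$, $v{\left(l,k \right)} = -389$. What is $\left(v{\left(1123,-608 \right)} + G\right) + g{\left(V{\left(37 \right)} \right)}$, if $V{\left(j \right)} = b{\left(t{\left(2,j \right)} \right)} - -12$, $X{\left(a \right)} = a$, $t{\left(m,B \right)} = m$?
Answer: $-168582$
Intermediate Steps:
$G = -168233$ ($G = -244484 + 76251 = -168233$)
$V{\left(j \right)} = 7$ ($V{\left(j \right)} = -5 - -12 = -5 + 12 = 7$)
$g{\left(E \right)} = 5 + 5 E$ ($g{\left(E \right)} = \left(1 + E\right) 5 = 5 + 5 E$)
$\left(v{\left(1123,-608 \right)} + G\right) + g{\left(V{\left(37 \right)} \right)} = \left(-389 - 168233\right) + \left(5 + 5 \cdot 7\right) = -168622 + \left(5 + 35\right) = -168622 + 40 = -168582$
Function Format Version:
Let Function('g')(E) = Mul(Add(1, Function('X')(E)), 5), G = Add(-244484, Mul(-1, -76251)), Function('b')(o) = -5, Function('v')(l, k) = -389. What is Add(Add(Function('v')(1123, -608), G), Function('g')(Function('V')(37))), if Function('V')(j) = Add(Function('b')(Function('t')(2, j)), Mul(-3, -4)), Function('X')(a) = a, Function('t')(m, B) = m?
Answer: -168582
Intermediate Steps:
G = -168233 (G = Add(-244484, 76251) = -168233)
Function('V')(j) = 7 (Function('V')(j) = Add(-5, Mul(-3, -4)) = Add(-5, 12) = 7)
Function('g')(E) = Add(5, Mul(5, E)) (Function('g')(E) = Mul(Add(1, E), 5) = Add(5, Mul(5, E)))
Add(Add(Function('v')(1123, -608), G), Function('g')(Function('V')(37))) = Add(Add(-389, -168233), Add(5, Mul(5, 7))) = Add(-168622, Add(5, 35)) = Add(-168622, 40) = -168582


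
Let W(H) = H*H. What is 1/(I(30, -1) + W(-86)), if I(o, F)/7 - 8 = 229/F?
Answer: 1/5849 ≈ 0.00017097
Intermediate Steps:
I(o, F) = 56 + 1603/F (I(o, F) = 56 + 7*(229/F) = 56 + 1603/F)
W(H) = H**2
1/(I(30, -1) + W(-86)) = 1/((56 + 1603/(-1)) + (-86)**2) = 1/((56 + 1603*(-1)) + 7396) = 1/((56 - 1603) + 7396) = 1/(-1547 + 7396) = 1/5849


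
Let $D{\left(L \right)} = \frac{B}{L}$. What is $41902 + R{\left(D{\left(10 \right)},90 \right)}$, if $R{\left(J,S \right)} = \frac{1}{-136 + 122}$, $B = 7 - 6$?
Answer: $\frac{586627}{14} \approx 41902.0$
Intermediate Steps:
$B = 1$
$D{\left(L \right)} = \frac{1}{L}$ ($D{\left(L \right)} = 1 \frac{1}{L} = \frac{1}{L}$)
$R{\left(J,S \right)} = - \frac{1}{14}$ ($R{\left(J,S \right)} = \frac{1}{-14} = - \frac{1}{14}$)
$41902 + R{\left(D{\left(10 \right)},90 \right)} = 41902 - \frac{1}{14} = \frac{586627}{14}$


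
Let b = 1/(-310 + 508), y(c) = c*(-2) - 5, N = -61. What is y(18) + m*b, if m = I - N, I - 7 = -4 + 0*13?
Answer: -4027/99 ≈ -40.677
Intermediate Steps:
I = 3 (I = 7 + (-4 + 0*13) = 7 + (-4 + 0) = 7 - 4 = 3)
y(c) = -5 - 2*c (y(c) = -2*c - 5 = -5 - 2*c)
b = 1/198 ≈ 0.0050505
m = 64 (m = 3 - 1*(-61) = 3 + 61 = 64)
y(18) + m*b = (-5 - 2*18) + 64*(1/198) = (-5 - 36) + 32/99 = -41 + 32/99 = -4027/99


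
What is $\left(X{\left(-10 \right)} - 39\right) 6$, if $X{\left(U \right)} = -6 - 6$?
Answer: $-306$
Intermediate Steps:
$X{\left(U \right)} = -12$ ($X{\left(U \right)} = -6 - 6 = -12$)
$\left(X{\left(-10 \right)} - 39\right) 6 = \left(-12 - 39\right) 6 = \left(-51\right) 6 = -306$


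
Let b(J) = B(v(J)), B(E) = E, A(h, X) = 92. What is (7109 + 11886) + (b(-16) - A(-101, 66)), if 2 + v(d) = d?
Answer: 18885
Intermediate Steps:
v(d) = -2 + d
b(J) = -2 + J
(7109 + 11886) + (b(-16) - A(-101, 66)) = (7109 + 11886) + ((-2 - 16) - 1*92) = 18995 + (-18 - 92) = 18995 - 110 = 18885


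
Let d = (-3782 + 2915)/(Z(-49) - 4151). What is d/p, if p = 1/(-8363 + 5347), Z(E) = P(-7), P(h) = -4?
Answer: -871624/1385 ≈ -629.33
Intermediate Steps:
Z(E) = -4
p = -1/3016 (p = 1/(-3016) = -1/3016 ≈ -0.00033156)
d = 289/1385 (d = (-3782 + 2915)/(-4 - 4151) = -867/(-4155) = -867*(-1/4155) = 289/1385 ≈ 0.20866)
d/p = 289/(1385*(-1/3016)) = (289/1385)*(-3016) = -871624/1385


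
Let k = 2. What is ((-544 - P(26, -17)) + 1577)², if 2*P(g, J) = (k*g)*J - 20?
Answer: 2205225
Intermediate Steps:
P(g, J) = -10 + J*g (P(g, J) = ((2*g)*J - 20)/2 = (2*J*g - 20)/2 = (-20 + 2*J*g)/2 = -10 + J*g)
((-544 - P(26, -17)) + 1577)² = ((-544 - (-10 - 17*26)) + 1577)² = ((-544 - (-10 - 442)) + 1577)² = ((-544 - 1*(-452)) + 1577)² = ((-544 + 452) + 1577)² = (-92 + 1577)² = 1485² = 2205225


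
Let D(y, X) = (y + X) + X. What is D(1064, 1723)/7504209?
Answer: 4510/7504209 ≈ 0.00060100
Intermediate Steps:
D(y, X) = y + 2*X (D(y, X) = (X + y) + X = y + 2*X)
D(1064, 1723)/7504209 = (1064 + 2*1723)/7504209 = (1064 + 3446)*(1/7504209) = 4510*(1/7504209) = 4510/7504209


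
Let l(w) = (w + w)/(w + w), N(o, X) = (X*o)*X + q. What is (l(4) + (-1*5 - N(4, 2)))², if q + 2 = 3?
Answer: 441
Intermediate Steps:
q = 1 (q = -2 + 3 = 1)
N(o, X) = 1 + o*X² (N(o, X) = (X*o)*X + 1 = o*X² + 1 = 1 + o*X²)
l(w) = 1 (l(w) = (2*w)/((2*w)) = (2*w)*(1/(2*w)) = 1)
(l(4) + (-1*5 - N(4, 2)))² = (1 + (-1*5 - (1 + 4*2²)))² = (1 + (-5 - (1 + 4*4)))² = (1 + (-5 - (1 + 16)))² = (1 + (-5 - 1*17))² = (1 + (-5 - 17))² = (1 - 22)² = (-21)² = 441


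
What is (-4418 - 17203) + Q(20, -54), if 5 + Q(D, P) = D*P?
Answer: -22706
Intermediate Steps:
Q(D, P) = -5 + D*P
(-4418 - 17203) + Q(20, -54) = (-4418 - 17203) + (-5 + 20*(-54)) = -21621 + (-5 - 1080) = -21621 - 1085 = -22706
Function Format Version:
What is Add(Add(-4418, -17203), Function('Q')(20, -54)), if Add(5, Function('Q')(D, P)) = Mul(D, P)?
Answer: -22706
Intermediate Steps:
Function('Q')(D, P) = Add(-5, Mul(D, P))
Add(Add(-4418, -17203), Function('Q')(20, -54)) = Add(Add(-4418, -17203), Add(-5, Mul(20, -54))) = Add(-21621, Add(-5, -1080)) = Add(-21621, -1085) = -22706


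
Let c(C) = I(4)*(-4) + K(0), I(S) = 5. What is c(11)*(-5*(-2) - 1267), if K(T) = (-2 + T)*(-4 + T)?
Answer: 15084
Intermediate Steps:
K(T) = (-4 + T)*(-2 + T)
c(C) = -12 (c(C) = 5*(-4) + (8 + 0² - 6*0) = -20 + (8 + 0 + 0) = -20 + 8 = -12)
c(11)*(-5*(-2) - 1267) = -12*(-5*(-2) - 1267) = -12*(10 - 1267) = -12*(-1257) = 15084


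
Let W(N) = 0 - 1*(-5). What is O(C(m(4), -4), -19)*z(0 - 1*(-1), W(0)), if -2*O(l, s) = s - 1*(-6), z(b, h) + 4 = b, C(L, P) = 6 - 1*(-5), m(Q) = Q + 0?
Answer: -39/2 ≈ -19.500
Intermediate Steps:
m(Q) = Q
W(N) = 5 (W(N) = 0 + 5 = 5)
C(L, P) = 11 (C(L, P) = 6 + 5 = 11)
z(b, h) = -4 + b
O(l, s) = -3 - s/2 (O(l, s) = -(s - 1*(-6))/2 = -(s + 6)/2 = -(6 + s)/2 = -3 - s/2)
O(C(m(4), -4), -19)*z(0 - 1*(-1), W(0)) = (-3 - ½*(-19))*(-4 + (0 - 1*(-1))) = (-3 + 19/2)*(-4 + (0 + 1)) = 13*(-4 + 1)/2 = (13/2)*(-3) = -39/2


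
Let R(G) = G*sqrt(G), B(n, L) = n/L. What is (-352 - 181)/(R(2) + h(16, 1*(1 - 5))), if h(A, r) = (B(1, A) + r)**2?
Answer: -541562112/15228673 + 69861376*sqrt(2)/15228673 ≈ -29.074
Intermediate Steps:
R(G) = G**(3/2)
h(A, r) = (r + 1/A)**2 (h(A, r) = (1/A + r)**2 = (r + 1/A)**2)
(-352 - 181)/(R(2) + h(16, 1*(1 - 5))) = (-352 - 181)/(2**(3/2) + (1 + 16*(1*(1 - 5)))**2/16**2) = -533/(2*sqrt(2) + (1 + 16*(1*(-4)))**2/256) = -533/(2*sqrt(2) + (1 + 16*(-4))**2/256) = -533/(2*sqrt(2) + (1 - 64)**2/256) = -533/(2*sqrt(2) + (1/256)*(-63)**2) = -533/(2*sqrt(2) + (1/256)*3969) = -533/(2*sqrt(2) + 3969/256) = -533/(3969/256 + 2*sqrt(2))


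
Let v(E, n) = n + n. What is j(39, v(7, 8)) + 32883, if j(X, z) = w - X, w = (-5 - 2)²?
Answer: 32893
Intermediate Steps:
w = 49 (w = (-7)² = 49)
v(E, n) = 2*n
j(X, z) = 49 - X
j(39, v(7, 8)) + 32883 = (49 - 1*39) + 32883 = (49 - 39) + 32883 = 10 + 32883 = 32893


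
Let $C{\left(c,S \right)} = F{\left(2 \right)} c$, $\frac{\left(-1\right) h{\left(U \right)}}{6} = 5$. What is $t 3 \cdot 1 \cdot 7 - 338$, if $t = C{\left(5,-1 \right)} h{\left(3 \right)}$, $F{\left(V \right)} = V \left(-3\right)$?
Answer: $18562$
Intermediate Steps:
$F{\left(V \right)} = - 3 V$
$h{\left(U \right)} = -30$ ($h{\left(U \right)} = \left(-6\right) 5 = -30$)
$C{\left(c,S \right)} = - 6 c$ ($C{\left(c,S \right)} = \left(-3\right) 2 c = - 6 c$)
$t = 900$ ($t = \left(-6\right) 5 \left(-30\right) = \left(-30\right) \left(-30\right) = 900$)
$t 3 \cdot 1 \cdot 7 - 338 = 900 \cdot 3 \cdot 1 \cdot 7 - 338 = 900 \cdot 3 \cdot 7 - 338 = 900 \cdot 21 - 338 = 18900 - 338 = 18562$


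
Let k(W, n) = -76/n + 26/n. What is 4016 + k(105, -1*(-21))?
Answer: 84286/21 ≈ 4013.6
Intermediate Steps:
k(W, n) = -50/n
4016 + k(105, -1*(-21)) = 4016 - 50/((-1*(-21))) = 4016 - 50/21 = 84286/21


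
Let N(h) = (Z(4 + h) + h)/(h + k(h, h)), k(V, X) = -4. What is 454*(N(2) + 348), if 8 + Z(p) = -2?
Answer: 159808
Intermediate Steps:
Z(p) = -10 (Z(p) = -8 - 2 = -10)
N(h) = (-10 + h)/(-4 + h) (N(h) = (-10 + h)/(h - 4) = (-10 + h)/(-4 + h))
454*(N(2) + 348) = 454*((-10 + 2)/(-4 + 2) + 348) = 454*(-8/(-2) + 348) = 454*(-½*(-8) + 348) = 454*(4 + 348) = 454*352 = 159808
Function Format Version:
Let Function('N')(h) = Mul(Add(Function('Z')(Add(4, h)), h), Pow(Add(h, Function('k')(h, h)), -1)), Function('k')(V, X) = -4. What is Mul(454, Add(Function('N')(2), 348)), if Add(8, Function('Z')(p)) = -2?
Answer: 159808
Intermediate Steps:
Function('Z')(p) = -10 (Function('Z')(p) = Add(-8, -2) = -10)
Function('N')(h) = Mul(Pow(Add(-4, h), -1), Add(-10, h)) (Function('N')(h) = Mul(Add(-10, h), Pow(Add(h, -4), -1)) = Mul(Add(-10, h), Pow(Add(-4, h), -1)) = Mul(Pow(Add(-4, h), -1), Add(-10, h)))
Mul(454, Add(Function('N')(2), 348)) = Mul(454, Add(Mul(Pow(Add(-4, 2), -1), Add(-10, 2)), 348)) = Mul(454, Add(Mul(Pow(-2, -1), -8), 348)) = Mul(454, Add(Mul(Rational(-1, 2), -8), 348)) = Mul(454, Add(4, 348)) = Mul(454, 352) = 159808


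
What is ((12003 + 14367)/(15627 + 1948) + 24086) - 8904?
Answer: 53370004/3515 ≈ 15184.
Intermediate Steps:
((12003 + 14367)/(15627 + 1948) + 24086) - 8904 = (26370/17575 + 24086) - 8904 = (26370*(1/17575) + 24086) - 8904 = (5274/3515 + 24086) - 8904 = 84667564/3515 - 8904 = 53370004/3515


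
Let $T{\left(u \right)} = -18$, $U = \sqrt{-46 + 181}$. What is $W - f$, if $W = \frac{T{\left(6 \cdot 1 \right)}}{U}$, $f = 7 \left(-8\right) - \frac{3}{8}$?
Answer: $\frac{451}{8} - \frac{2 \sqrt{15}}{5} \approx 54.826$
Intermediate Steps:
$f = - \frac{451}{8}$ ($f = -56 - \frac{3}{8} = - \frac{451}{8} \approx -56.375$)
$U = 3 \sqrt{15}$ ($U = \sqrt{135} = 3 \sqrt{15} \approx 11.619$)
$W = - \frac{2 \sqrt{15}}{5}$ ($W = - \frac{18}{3 \sqrt{15}} = - 18 \frac{\sqrt{15}}{45} = - \frac{2 \sqrt{15}}{5} \approx -1.5492$)
$W - f = - \frac{2 \sqrt{15}}{5} - - \frac{451}{8} = - \frac{2 \sqrt{15}}{5} + \frac{451}{8} = \frac{451}{8} - \frac{2 \sqrt{15}}{5}$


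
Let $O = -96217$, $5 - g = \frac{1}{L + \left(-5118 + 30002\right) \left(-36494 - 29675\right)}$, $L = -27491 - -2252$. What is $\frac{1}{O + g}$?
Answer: $- \frac{1646574635}{158420238782619} \approx -1.0394 \cdot 10^{-5}$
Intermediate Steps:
$L = -25239$ ($L = -27491 + 2252 = -25239$)
$g = \frac{8232873176}{1646574635}$ ($g = 5 - \frac{1}{-25239 + \left(-5118 + 30002\right) \left(-36494 - 29675\right)} = 5 - \frac{1}{-25239 + 24884 \left(-66169\right)} = 5 - \frac{1}{-25239 - 1646549396} = 5 - \frac{1}{-1646574635} = 5 - - \frac{1}{1646574635} = 5 + \frac{1}{1646574635} = \frac{8232873176}{1646574635} \approx 5.0$)
$\frac{1}{O + g} = \frac{1}{-96217 + \frac{8232873176}{1646574635}} = \frac{1}{- \frac{158420238782619}{1646574635}} = - \frac{1646574635}{158420238782619}$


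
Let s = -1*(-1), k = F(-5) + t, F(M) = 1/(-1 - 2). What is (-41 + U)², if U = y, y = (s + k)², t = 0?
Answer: 133225/81 ≈ 1644.8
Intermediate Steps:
F(M) = -⅓ (F(M) = 1/(-3) = -⅓)
k = -⅓ (k = -⅓ + 0 = -⅓ ≈ -0.33333)
s = 1
y = 4/9 (y = (1 - ⅓)² = (⅔)² = 4/9 ≈ 0.44444)
U = 4/9 ≈ 0.44444
(-41 + U)² = (-41 + 4/9)² = (-365/9)² = 133225/81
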